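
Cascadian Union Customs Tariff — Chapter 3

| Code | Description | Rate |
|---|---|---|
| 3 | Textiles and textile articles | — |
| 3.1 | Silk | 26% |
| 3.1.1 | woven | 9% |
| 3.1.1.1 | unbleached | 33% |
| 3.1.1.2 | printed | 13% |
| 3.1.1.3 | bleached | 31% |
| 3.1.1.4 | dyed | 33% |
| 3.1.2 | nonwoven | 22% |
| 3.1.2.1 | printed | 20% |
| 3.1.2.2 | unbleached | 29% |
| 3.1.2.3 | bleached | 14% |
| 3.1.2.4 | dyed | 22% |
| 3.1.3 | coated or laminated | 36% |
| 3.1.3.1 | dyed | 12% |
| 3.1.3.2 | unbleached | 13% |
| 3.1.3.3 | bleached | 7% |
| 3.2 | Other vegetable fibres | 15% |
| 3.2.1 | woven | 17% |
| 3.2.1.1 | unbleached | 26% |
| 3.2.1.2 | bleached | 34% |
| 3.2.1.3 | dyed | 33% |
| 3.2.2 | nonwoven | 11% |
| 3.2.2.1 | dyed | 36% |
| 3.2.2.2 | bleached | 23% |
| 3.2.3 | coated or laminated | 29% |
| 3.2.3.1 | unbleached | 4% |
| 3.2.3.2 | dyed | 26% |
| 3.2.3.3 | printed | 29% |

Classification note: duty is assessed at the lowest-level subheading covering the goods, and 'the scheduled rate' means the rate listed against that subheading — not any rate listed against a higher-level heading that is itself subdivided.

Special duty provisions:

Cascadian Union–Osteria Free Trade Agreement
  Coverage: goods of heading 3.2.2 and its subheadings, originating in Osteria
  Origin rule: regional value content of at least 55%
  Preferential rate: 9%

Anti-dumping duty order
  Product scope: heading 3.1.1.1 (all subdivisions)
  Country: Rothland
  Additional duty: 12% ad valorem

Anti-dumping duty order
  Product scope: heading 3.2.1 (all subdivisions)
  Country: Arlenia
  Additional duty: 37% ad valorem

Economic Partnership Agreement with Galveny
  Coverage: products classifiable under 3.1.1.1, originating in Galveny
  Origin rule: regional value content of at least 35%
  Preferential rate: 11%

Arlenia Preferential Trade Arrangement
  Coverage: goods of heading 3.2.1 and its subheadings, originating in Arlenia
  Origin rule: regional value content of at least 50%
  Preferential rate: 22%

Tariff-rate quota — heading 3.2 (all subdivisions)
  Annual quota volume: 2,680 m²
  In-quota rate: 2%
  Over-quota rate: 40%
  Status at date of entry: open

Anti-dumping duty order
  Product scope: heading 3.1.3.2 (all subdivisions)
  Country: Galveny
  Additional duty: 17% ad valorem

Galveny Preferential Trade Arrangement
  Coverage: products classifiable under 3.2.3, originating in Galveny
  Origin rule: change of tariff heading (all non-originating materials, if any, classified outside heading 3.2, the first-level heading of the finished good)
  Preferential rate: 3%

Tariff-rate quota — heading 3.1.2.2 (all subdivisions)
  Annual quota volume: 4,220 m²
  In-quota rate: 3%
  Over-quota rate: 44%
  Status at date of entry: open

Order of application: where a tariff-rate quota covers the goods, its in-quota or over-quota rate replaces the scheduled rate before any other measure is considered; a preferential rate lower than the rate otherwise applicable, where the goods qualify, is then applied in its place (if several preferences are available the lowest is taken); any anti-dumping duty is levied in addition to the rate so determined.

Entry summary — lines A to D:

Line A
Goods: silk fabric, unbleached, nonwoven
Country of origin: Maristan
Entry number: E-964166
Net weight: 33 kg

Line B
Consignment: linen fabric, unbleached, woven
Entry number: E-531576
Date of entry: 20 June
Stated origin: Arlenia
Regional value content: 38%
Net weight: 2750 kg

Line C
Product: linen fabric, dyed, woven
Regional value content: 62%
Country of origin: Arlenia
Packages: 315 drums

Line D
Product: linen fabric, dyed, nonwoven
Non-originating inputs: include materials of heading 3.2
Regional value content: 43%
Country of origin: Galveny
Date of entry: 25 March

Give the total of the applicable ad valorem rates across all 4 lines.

Line A: silk → 3.1; nonwoven → 3.1.2; unbleached → 3.1.2.2. Scheduled 29%. quota on 3.1.2.2 open → in-quota 3%. → 3%.
Line B: linen → 3.2; woven → 3.2.1; unbleached → 3.2.1.1. Scheduled 26%. quota on 3.2 open → in-quota 2%; Arlenia agreement on 3.2.1: RVC < 50%; anti-dumping (Arlenia, 3.2.1): +37%; total 2% + 37% = 39%. → 39%.
Line C: linen → 3.2; woven → 3.2.1; dyed → 3.2.1.3. Scheduled 33%. quota on 3.2 open → in-quota 2%; Arlenia agreement on 3.2.1: RVC ≥ 50% → 22% available; preference 22% not lower than 2% → no reduction; anti-dumping (Arlenia, 3.2.1): +37%; total 2% + 37% = 39%. → 39%.
Line D: linen → 3.2; nonwoven → 3.2.2; dyed → 3.2.2.1. Scheduled 36%. quota on 3.2 open → in-quota 2%; Galveny agreement on 3.1.1.1: 3.2.2.1 not covered; Galveny agreement on 3.2.3: 3.2.2.1 not covered. → 2%.
Sum: 3% + 39% + 39% + 2% = 83%.

83%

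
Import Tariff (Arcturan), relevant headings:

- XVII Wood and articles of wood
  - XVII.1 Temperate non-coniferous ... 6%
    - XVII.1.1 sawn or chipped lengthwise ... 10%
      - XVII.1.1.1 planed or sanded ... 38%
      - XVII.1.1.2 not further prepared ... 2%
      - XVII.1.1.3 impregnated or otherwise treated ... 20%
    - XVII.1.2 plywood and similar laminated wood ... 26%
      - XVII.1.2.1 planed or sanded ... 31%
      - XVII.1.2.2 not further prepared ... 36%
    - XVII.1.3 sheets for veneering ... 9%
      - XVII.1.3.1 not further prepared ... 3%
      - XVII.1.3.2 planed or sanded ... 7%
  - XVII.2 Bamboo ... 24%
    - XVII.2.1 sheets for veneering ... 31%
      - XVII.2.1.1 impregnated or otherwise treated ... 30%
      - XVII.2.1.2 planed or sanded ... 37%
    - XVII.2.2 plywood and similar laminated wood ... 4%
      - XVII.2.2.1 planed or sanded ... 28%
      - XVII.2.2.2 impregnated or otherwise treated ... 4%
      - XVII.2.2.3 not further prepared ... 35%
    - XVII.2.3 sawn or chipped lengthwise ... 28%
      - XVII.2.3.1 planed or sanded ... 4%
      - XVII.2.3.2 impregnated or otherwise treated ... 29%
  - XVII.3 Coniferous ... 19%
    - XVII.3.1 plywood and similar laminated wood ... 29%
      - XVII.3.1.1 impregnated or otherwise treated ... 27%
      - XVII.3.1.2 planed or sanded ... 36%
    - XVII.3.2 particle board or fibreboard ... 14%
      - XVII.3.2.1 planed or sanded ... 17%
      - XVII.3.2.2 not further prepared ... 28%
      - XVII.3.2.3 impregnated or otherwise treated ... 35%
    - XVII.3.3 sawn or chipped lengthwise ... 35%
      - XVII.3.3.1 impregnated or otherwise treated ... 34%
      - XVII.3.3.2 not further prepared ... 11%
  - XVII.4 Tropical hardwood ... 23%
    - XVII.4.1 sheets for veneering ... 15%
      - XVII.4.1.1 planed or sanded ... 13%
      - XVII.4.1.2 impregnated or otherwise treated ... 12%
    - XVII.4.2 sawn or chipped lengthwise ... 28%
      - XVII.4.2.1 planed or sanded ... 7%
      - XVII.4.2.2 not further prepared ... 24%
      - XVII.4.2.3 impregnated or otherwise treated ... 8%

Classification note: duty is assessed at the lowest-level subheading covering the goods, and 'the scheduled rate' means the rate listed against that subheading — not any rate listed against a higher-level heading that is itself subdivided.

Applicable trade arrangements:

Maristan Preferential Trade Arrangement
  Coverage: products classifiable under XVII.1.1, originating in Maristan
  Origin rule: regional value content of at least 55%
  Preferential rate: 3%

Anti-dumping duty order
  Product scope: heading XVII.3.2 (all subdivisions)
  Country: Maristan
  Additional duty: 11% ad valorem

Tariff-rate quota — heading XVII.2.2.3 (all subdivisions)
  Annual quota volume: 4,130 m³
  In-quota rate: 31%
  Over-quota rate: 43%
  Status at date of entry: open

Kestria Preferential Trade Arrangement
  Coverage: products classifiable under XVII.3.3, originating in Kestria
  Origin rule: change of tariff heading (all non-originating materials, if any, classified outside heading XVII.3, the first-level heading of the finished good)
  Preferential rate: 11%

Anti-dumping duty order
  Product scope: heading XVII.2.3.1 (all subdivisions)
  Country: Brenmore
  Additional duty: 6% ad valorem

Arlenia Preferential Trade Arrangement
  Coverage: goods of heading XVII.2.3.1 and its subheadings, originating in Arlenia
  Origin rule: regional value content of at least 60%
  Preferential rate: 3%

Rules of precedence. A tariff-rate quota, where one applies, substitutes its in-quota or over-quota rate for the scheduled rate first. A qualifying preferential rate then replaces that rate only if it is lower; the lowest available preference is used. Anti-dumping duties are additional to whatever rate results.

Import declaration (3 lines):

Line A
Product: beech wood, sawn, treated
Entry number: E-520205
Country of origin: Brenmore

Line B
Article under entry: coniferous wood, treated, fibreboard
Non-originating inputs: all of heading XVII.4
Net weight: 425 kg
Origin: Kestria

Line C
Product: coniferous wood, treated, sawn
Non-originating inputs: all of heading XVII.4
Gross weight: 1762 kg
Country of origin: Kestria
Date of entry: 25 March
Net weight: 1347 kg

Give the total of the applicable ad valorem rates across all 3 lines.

66%

Line A: beech → XVII.1; sawn → XVII.1.1; treated → XVII.1.1.3. Scheduled 20%. No special measure applies. → 20%.
Line B: coniferous → XVII.3; fibreboard → XVII.3.2; treated → XVII.3.2.3. Scheduled 35%. Kestria agreement on XVII.3.3: XVII.3.2.3 not covered. → 35%.
Line C: coniferous → XVII.3; sawn → XVII.3.3; treated → XVII.3.3.1. Scheduled 34%. Kestria agreement on XVII.3.3: CTH met → 11% available; preferential 11%. → 11%.
Sum: 20% + 35% + 11% = 66%.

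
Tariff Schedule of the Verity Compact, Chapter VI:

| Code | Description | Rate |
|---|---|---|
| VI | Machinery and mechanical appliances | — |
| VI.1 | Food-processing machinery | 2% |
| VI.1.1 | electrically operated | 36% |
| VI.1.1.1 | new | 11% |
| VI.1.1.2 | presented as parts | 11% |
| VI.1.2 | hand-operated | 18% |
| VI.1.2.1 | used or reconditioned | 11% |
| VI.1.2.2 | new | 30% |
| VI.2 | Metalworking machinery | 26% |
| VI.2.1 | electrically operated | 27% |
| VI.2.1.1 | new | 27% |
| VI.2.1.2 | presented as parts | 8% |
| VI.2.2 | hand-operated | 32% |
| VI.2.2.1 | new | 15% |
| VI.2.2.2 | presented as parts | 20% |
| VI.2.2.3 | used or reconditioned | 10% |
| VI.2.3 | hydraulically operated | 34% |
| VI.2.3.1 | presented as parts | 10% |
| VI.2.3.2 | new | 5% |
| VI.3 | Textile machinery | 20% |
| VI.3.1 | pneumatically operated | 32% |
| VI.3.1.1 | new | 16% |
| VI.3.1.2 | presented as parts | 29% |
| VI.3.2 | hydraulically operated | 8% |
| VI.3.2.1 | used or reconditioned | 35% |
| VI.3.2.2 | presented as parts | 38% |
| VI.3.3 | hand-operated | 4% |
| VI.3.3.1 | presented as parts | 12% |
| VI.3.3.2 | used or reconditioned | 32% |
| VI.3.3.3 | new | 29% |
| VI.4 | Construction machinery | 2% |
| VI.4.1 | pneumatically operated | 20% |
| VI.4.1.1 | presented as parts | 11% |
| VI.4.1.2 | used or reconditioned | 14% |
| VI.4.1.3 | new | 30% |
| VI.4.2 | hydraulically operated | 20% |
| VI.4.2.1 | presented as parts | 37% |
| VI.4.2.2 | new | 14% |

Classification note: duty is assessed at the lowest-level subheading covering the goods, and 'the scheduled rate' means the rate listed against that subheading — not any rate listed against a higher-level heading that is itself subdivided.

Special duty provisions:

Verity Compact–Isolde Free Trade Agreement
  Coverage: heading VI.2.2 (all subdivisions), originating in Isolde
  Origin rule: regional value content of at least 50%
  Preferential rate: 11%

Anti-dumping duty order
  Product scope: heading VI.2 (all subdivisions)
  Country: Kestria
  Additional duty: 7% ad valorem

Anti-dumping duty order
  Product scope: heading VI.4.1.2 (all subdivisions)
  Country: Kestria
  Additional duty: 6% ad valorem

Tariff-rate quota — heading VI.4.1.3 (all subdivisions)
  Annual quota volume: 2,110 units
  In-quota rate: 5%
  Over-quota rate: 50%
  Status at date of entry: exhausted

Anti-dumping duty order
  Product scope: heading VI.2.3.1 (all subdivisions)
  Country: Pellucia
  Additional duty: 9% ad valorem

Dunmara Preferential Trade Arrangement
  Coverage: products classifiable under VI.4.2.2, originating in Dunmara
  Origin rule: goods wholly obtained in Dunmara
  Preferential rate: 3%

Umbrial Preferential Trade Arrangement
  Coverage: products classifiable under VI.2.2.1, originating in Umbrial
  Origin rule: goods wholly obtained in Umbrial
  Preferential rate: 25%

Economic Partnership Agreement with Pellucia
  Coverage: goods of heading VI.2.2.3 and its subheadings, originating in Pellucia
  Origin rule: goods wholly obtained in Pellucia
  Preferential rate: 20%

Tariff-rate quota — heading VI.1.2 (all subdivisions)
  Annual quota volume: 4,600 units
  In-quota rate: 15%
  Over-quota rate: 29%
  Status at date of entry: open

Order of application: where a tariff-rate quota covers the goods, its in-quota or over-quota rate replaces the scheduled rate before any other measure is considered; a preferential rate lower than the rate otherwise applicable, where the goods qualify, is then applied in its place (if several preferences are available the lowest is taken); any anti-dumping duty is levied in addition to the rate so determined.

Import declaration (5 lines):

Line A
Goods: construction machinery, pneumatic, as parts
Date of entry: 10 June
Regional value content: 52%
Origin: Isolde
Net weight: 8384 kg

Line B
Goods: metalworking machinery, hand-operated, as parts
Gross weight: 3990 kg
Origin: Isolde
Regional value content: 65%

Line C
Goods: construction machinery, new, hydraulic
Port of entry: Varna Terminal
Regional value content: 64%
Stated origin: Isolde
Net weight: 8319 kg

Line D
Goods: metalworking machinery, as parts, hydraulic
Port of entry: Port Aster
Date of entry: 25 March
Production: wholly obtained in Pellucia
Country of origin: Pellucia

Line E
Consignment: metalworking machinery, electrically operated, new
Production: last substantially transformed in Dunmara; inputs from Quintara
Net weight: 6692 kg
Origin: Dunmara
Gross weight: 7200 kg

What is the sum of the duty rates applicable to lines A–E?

82%

Line A: construction → VI.4; pneumatic → VI.4.1; as parts → VI.4.1.1. Scheduled 11%. Isolde agreement on VI.2.2: VI.4.1.1 not covered. → 11%.
Line B: metalworking → VI.2; hand-operated → VI.2.2; as parts → VI.2.2.2. Scheduled 20%. Isolde agreement on VI.2.2: RVC ≥ 50% → 11% available; preferential 11%. → 11%.
Line C: construction → VI.4; hydraulic → VI.4.2; new → VI.4.2.2. Scheduled 14%. Isolde agreement on VI.2.2: VI.4.2.2 not covered. → 14%.
Line D: metalworking → VI.2; hydraulic → VI.2.3; as parts → VI.2.3.1. Scheduled 10%. Pellucia agreement on VI.2.2.3: VI.2.3.1 not covered; anti-dumping (Pellucia, VI.2.3.1): +9%; total 10% + 9% = 19%. → 19%.
Line E: metalworking → VI.2; electrically operated → VI.2.1; new → VI.2.1.1. Scheduled 27%. Dunmara agreement on VI.4.2.2: VI.2.1.1 not covered. → 27%.
Sum: 11% + 11% + 14% + 19% + 27% = 82%.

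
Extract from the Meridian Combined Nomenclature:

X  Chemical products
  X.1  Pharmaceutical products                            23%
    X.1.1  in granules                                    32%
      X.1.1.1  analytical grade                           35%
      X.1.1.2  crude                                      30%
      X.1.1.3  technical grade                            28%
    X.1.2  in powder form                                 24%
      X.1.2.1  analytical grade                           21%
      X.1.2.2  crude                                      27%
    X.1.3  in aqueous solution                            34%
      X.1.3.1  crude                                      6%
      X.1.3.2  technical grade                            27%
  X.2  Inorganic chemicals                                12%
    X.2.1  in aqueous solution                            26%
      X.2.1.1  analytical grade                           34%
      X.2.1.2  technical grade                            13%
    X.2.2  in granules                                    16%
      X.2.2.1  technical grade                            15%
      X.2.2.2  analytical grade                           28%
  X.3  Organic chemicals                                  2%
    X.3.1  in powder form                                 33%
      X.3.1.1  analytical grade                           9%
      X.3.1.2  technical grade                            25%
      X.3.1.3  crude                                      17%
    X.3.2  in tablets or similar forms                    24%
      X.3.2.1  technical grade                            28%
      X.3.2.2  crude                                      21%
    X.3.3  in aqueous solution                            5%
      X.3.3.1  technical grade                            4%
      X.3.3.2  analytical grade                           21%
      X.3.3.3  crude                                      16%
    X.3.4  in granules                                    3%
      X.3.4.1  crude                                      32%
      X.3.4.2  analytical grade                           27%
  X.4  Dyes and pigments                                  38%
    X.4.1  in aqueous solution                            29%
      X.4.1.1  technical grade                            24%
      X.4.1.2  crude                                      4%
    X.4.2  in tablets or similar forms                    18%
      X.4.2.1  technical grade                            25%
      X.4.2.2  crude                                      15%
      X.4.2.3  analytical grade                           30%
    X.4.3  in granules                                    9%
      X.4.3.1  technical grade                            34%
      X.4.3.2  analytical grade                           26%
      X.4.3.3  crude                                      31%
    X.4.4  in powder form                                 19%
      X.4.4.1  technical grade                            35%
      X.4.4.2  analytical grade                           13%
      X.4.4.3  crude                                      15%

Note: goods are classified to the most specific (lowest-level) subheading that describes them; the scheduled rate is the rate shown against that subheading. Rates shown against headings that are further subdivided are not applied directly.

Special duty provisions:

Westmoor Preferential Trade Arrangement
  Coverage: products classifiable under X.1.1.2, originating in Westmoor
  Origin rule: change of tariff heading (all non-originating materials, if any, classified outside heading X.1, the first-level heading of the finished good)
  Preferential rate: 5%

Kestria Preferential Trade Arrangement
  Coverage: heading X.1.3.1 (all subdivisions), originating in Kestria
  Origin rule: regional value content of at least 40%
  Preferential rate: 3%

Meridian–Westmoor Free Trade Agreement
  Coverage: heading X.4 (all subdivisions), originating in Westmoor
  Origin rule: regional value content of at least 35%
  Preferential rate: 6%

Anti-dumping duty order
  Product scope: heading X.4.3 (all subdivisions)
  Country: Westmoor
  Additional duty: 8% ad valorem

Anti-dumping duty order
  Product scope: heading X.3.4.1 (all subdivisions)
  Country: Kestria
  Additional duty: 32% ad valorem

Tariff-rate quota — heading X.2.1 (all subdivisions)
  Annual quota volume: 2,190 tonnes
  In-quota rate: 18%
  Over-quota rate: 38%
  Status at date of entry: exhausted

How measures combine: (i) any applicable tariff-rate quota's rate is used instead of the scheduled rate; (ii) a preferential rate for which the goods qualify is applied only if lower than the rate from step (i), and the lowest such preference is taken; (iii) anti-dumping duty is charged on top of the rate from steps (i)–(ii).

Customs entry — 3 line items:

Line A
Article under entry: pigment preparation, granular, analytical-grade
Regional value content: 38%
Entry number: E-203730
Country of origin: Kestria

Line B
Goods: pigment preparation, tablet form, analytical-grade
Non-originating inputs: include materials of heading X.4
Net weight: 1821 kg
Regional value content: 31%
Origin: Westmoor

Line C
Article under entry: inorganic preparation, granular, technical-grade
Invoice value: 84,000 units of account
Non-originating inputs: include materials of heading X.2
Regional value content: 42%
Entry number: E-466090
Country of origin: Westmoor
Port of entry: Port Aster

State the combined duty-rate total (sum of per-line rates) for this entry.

Line A: pigment → X.4; granular → X.4.3; analytical-grade → X.4.3.2. Scheduled 26%. Kestria agreement on X.1.3.1: X.4.3.2 not covered. → 26%.
Line B: pigment → X.4; tablet form → X.4.2; analytical-grade → X.4.2.3. Scheduled 30%. Westmoor agreement on X.1.1.2: X.4.2.3 not covered; Westmoor agreement on X.4: RVC < 35%. → 30%.
Line C: inorganic → X.2; granular → X.2.2; technical-grade → X.2.2.1. Scheduled 15%. Westmoor agreement on X.1.1.2: X.2.2.1 not covered; Westmoor agreement on X.4: X.2.2.1 not covered. → 15%.
Sum: 26% + 30% + 15% = 71%.

71%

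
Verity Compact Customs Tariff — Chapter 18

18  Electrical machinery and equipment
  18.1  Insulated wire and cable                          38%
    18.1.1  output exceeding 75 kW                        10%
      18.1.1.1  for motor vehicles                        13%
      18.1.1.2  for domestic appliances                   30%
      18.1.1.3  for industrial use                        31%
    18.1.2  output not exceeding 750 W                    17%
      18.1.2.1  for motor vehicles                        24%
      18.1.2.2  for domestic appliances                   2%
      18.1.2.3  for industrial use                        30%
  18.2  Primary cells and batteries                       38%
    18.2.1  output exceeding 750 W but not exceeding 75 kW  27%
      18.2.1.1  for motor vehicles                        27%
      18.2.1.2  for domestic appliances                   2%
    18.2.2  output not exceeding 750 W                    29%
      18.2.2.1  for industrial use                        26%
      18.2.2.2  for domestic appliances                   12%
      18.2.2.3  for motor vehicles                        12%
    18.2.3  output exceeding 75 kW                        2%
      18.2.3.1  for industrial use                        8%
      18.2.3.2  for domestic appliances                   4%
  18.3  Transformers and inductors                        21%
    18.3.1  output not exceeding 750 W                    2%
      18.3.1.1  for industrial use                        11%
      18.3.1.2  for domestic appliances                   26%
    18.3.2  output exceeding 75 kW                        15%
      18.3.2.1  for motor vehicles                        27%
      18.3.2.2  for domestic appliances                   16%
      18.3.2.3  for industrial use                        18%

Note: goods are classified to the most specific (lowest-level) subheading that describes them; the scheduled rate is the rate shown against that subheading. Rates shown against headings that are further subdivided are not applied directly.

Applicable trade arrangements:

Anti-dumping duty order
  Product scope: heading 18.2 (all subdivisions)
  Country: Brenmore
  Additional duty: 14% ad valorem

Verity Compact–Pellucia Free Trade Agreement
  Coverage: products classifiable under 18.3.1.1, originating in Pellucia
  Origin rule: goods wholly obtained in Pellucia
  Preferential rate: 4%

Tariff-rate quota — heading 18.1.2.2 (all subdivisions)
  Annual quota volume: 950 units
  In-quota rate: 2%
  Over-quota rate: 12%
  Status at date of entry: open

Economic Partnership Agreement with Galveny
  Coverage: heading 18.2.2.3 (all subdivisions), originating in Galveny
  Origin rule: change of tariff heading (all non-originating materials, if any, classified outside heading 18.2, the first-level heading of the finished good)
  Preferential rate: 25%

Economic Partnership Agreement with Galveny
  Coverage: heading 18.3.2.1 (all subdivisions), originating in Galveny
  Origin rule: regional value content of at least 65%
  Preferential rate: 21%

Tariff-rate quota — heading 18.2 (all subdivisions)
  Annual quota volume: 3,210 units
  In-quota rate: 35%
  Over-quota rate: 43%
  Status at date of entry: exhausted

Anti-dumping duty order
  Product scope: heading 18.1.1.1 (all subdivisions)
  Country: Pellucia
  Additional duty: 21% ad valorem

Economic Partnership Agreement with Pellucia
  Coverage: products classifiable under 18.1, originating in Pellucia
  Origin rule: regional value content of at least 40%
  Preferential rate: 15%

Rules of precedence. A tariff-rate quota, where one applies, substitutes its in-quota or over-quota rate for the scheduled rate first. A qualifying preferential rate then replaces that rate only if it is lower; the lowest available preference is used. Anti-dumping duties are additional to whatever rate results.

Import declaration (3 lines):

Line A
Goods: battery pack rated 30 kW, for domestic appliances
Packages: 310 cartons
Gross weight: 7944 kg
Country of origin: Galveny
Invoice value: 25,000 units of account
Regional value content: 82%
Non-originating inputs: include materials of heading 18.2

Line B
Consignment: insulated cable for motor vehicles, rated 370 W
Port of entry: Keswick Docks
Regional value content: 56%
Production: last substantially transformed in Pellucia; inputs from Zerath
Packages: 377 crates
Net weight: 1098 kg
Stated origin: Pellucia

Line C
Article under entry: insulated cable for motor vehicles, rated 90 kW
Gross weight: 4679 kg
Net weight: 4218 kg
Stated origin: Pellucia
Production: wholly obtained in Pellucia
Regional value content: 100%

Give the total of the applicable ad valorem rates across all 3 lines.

Line A: battery pack → 18.2; rated 30 kW → 18.2.1; for domestic appliances → 18.2.1.2. Scheduled 2%. quota on 18.2 exhausted → over-quota 43%; Galveny agreement on 18.2.2.3: 18.2.1.2 not covered; Galveny agreement on 18.3.2.1: 18.2.1.2 not covered. → 43%.
Line B: insulated cable → 18.1; rated 370 W → 18.1.2; for motor vehicles → 18.1.2.1. Scheduled 24%. Pellucia agreement on 18.3.1.1: 18.1.2.1 not covered; Pellucia agreement on 18.1: RVC ≥ 40% → 15% available; preferential 15%. → 15%.
Line C: insulated cable → 18.1; rated 90 kW → 18.1.1; for motor vehicles → 18.1.1.1. Scheduled 13%. Pellucia agreement on 18.3.1.1: 18.1.1.1 not covered; Pellucia agreement on 18.1: RVC ≥ 40% → 15% available; preference 15% not lower than 13% → no reduction; anti-dumping (Pellucia, 18.1.1.1): +21%; total 13% + 21% = 34%. → 34%.
Sum: 43% + 15% + 34% = 92%.

92%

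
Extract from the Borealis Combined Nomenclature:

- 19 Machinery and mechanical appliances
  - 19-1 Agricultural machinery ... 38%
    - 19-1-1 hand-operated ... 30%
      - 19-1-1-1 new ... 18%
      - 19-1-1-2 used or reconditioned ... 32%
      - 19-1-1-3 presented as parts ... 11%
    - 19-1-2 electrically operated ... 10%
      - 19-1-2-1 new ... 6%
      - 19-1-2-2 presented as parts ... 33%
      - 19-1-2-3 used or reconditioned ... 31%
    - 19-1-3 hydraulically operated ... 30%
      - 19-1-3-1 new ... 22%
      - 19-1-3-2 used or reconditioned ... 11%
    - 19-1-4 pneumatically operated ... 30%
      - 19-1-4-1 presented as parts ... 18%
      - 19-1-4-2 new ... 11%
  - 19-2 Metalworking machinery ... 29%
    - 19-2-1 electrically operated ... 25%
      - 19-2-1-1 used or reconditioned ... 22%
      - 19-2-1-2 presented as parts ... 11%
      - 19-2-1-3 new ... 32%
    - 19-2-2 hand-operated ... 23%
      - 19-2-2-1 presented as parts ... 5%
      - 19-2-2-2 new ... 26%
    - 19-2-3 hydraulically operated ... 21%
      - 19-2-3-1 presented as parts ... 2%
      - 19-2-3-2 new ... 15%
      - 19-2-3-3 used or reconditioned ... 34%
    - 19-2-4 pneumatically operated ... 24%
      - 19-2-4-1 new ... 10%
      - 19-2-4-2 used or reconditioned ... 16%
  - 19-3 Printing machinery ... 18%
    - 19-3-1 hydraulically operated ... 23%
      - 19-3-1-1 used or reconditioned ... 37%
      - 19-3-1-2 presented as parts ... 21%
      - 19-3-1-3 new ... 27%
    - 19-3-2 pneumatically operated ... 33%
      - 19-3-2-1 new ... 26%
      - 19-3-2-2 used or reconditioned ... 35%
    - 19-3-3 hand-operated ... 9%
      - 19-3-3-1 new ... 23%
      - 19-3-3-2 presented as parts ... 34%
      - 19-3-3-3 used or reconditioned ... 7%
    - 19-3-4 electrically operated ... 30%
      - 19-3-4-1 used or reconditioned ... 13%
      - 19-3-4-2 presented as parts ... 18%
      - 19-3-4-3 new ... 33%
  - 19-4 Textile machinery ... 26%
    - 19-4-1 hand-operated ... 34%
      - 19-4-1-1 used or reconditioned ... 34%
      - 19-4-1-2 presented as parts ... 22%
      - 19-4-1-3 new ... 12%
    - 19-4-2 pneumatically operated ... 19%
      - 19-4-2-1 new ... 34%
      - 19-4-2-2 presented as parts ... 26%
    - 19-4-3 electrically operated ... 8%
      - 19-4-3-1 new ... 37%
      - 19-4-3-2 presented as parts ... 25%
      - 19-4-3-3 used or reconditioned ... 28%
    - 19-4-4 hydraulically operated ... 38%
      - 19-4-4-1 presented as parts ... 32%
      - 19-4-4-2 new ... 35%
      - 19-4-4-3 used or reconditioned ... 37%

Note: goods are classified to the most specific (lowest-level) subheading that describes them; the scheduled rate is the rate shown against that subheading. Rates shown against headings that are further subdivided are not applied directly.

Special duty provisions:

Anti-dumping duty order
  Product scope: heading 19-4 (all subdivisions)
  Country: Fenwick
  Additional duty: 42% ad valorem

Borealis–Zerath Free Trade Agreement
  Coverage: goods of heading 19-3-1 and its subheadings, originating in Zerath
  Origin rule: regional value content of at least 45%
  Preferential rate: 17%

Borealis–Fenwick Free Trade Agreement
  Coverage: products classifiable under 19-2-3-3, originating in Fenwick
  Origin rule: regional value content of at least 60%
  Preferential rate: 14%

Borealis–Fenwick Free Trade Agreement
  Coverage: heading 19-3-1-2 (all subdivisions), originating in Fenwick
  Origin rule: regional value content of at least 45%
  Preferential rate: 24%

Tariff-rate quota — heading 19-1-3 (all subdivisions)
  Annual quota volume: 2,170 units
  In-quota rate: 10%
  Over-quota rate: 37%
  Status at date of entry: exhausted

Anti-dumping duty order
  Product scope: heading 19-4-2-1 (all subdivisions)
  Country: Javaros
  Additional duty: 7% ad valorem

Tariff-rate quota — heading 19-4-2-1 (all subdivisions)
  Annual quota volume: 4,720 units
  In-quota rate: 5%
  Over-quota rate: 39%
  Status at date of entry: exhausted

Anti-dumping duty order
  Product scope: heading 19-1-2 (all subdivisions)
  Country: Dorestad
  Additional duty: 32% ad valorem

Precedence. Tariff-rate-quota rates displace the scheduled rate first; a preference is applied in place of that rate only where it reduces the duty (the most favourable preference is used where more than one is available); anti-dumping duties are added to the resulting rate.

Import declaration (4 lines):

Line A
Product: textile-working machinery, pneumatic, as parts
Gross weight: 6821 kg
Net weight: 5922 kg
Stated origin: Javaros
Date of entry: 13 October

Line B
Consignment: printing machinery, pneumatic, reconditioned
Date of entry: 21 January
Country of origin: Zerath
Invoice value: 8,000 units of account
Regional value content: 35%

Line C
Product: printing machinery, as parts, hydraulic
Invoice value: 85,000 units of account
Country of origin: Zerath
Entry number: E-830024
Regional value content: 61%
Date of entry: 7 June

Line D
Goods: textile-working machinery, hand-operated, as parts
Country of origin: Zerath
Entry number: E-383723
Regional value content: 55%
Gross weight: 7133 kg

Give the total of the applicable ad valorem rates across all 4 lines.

Line A: textile-working → 19-4; pneumatic → 19-4-2; as parts → 19-4-2-2. Scheduled 26%. No special measure applies. → 26%.
Line B: printing → 19-3; pneumatic → 19-3-2; reconditioned → 19-3-2-2. Scheduled 35%. Zerath agreement on 19-3-1: 19-3-2-2 not covered. → 35%.
Line C: printing → 19-3; hydraulic → 19-3-1; as parts → 19-3-1-2. Scheduled 21%. Zerath agreement on 19-3-1: RVC ≥ 45% → 17% available; preferential 17%. → 17%.
Line D: textile-working → 19-4; hand-operated → 19-4-1; as parts → 19-4-1-2. Scheduled 22%. Zerath agreement on 19-3-1: 19-4-1-2 not covered. → 22%.
Sum: 26% + 35% + 17% + 22% = 100%.

100%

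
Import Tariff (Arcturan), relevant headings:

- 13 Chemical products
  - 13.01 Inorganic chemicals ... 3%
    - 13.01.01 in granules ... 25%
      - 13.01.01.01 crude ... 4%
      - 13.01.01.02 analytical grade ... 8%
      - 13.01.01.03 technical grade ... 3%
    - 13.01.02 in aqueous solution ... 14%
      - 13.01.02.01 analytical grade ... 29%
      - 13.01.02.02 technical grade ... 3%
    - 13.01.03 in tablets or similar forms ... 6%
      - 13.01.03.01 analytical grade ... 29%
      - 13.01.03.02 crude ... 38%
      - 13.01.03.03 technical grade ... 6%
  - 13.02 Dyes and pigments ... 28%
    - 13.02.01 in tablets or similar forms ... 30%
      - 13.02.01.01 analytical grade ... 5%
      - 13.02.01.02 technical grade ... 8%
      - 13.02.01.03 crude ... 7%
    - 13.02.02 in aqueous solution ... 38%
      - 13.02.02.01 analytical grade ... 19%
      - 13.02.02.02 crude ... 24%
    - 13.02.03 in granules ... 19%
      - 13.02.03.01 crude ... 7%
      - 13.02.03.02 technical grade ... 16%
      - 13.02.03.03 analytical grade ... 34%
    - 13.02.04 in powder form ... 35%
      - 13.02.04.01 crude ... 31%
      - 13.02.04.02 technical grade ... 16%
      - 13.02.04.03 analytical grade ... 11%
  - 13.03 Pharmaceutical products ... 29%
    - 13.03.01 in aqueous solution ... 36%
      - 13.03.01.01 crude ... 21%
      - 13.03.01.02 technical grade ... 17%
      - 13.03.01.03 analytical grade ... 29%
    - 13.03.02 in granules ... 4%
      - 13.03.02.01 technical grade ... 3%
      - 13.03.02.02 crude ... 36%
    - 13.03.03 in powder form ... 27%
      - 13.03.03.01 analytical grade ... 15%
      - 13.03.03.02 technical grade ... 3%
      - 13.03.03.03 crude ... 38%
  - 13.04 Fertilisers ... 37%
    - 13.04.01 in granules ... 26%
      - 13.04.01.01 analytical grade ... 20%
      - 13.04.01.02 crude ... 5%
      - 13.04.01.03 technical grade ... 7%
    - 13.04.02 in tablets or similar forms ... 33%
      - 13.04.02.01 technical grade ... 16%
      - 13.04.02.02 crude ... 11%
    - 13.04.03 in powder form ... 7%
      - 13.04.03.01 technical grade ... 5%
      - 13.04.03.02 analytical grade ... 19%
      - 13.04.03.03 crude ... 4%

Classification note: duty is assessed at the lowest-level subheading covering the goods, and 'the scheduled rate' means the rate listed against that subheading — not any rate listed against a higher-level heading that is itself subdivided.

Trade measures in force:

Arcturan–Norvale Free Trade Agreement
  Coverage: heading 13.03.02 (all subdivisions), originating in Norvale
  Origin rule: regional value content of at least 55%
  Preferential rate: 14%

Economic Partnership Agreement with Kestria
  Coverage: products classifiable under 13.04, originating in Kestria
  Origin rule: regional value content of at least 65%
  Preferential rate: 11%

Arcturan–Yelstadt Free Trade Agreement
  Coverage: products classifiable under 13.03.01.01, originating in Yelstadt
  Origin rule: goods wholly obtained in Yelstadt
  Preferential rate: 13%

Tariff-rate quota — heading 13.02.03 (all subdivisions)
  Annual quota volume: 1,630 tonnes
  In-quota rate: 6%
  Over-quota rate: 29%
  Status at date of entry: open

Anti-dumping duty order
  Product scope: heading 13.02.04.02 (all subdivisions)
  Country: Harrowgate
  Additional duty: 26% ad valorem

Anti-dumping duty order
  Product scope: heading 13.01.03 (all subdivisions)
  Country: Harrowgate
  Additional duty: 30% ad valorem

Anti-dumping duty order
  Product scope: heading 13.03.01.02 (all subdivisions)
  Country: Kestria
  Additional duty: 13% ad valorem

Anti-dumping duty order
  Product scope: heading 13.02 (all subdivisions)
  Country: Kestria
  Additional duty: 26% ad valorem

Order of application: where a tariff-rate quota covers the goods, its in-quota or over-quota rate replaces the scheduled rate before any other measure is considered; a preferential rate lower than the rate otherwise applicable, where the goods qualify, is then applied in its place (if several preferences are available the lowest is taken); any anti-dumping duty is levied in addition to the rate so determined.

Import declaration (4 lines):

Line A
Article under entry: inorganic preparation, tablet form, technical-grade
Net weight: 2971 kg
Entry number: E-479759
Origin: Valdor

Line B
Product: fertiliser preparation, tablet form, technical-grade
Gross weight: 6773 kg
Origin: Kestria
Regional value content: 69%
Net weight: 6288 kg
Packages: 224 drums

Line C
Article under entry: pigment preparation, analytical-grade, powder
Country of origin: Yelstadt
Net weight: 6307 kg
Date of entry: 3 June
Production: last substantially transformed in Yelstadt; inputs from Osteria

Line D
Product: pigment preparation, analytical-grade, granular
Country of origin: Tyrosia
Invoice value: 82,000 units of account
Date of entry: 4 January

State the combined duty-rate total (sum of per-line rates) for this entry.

Line A: inorganic → 13.01; tablet form → 13.01.03; technical-grade → 13.01.03.03. Scheduled 6%. No special measure applies. → 6%.
Line B: fertiliser → 13.04; tablet form → 13.04.02; technical-grade → 13.04.02.01. Scheduled 16%. Kestria agreement on 13.04: RVC ≥ 65% → 11% available; preferential 11%. → 11%.
Line C: pigment → 13.02; powder → 13.02.04; analytical-grade → 13.02.04.03. Scheduled 11%. Yelstadt agreement on 13.03.01.01: 13.02.04.03 not covered. → 11%.
Line D: pigment → 13.02; granular → 13.02.03; analytical-grade → 13.02.03.03. Scheduled 34%. quota on 13.02.03 open → in-quota 6%. → 6%.
Sum: 6% + 11% + 11% + 6% = 34%.

34%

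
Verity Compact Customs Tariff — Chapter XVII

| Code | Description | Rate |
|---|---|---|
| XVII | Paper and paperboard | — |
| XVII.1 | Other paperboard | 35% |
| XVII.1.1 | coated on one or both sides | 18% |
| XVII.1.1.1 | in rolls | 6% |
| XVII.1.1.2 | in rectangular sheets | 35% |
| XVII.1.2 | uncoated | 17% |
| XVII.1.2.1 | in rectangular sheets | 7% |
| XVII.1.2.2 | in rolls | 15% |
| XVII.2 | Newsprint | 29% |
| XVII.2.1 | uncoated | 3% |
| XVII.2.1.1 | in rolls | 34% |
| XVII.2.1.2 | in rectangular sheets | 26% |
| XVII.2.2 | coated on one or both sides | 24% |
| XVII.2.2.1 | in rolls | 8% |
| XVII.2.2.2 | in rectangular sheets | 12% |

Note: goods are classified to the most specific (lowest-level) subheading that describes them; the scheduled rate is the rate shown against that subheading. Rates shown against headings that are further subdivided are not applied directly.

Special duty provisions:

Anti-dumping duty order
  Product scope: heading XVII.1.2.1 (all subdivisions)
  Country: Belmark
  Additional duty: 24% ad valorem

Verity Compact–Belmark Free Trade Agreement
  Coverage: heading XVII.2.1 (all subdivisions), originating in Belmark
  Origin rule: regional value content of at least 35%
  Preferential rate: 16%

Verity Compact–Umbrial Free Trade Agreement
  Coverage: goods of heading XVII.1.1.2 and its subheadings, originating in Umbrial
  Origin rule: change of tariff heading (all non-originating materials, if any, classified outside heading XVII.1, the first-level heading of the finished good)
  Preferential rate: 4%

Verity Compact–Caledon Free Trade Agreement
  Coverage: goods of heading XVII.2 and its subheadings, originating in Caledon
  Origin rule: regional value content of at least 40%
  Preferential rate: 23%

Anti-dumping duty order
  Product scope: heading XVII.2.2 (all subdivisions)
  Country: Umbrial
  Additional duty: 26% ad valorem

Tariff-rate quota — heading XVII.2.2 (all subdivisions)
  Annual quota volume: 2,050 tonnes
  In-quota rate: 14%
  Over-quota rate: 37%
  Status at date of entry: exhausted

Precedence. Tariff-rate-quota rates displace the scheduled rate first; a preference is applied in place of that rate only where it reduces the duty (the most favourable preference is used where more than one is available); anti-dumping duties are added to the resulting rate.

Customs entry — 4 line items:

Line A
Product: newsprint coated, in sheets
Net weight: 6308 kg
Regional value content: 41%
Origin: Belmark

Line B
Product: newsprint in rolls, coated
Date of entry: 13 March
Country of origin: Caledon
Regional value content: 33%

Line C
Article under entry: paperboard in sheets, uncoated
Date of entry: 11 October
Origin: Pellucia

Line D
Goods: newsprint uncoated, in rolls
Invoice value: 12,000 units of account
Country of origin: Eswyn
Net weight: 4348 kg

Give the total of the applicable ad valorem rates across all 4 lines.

115%

Line A: newsprint → XVII.2; coated → XVII.2.2; in sheets → XVII.2.2.2. Scheduled 12%. quota on XVII.2.2 exhausted → over-quota 37%; Belmark agreement on XVII.2.1: XVII.2.2.2 not covered. → 37%.
Line B: newsprint → XVII.2; coated → XVII.2.2; in rolls → XVII.2.2.1. Scheduled 8%. quota on XVII.2.2 exhausted → over-quota 37%; Caledon agreement on XVII.2: RVC < 40%. → 37%.
Line C: paperboard → XVII.1; uncoated → XVII.1.2; in sheets → XVII.1.2.1. Scheduled 7%. No special measure applies. → 7%.
Line D: newsprint → XVII.2; uncoated → XVII.2.1; in rolls → XVII.2.1.1. Scheduled 34%. No special measure applies. → 34%.
Sum: 37% + 37% + 7% + 34% = 115%.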